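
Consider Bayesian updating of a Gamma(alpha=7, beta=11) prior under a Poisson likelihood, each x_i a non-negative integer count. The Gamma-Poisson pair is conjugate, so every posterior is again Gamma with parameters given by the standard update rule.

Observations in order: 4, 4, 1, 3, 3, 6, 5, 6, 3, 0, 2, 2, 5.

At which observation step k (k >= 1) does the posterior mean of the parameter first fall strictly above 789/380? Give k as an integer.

k = 9

obs 1: x=4 → posterior Gamma(11, 12)
obs 2: x=4 → posterior Gamma(15, 13)
obs 3: x=1 → posterior Gamma(16, 14)
obs 4: x=3 → posterior Gamma(19, 15)
obs 5: x=3 → posterior Gamma(22, 16)
obs 6: x=6 → posterior Gamma(28, 17)
obs 7: x=5 → posterior Gamma(33, 18)
obs 8: x=6 → posterior Gamma(39, 19)
obs 9: x=3 → posterior Gamma(42, 20)
obs 10: x=0 → posterior Gamma(42, 21)
obs 11: x=2 → posterior Gamma(44, 22)
obs 12: x=2 → posterior Gamma(46, 23)
obs 13: x=5 → posterior Gamma(51, 24)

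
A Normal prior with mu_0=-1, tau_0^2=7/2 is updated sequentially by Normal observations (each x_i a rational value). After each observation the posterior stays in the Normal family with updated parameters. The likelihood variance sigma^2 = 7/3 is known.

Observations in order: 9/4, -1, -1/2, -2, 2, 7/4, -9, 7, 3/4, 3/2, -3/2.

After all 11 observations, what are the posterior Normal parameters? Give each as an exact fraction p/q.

obs 1: x=9/4 → posterior Normal(19/20, 7/5)
obs 2: x=-1 → posterior Normal(7/32, 7/8)
obs 3: x=-1/2 → posterior Normal(1/44, 7/11)
obs 4: x=-2 → posterior Normal(-23/56, 1/2)
obs 5: x=2 → posterior Normal(1/68, 7/17)
obs 6: x=7/4 → posterior Normal(11/40, 7/20)
obs 7: x=-9 → posterior Normal(-43/46, 7/23)
obs 8: x=7 → posterior Normal(-1/52, 7/26)
obs 9: x=3/4 → posterior Normal(7/116, 7/29)
obs 10: x=3/2 → posterior Normal(25/128, 7/32)
obs 11: x=-3/2 → posterior Normal(1/20, 1/5)

mu_0=1/20, tau_0^2=1/5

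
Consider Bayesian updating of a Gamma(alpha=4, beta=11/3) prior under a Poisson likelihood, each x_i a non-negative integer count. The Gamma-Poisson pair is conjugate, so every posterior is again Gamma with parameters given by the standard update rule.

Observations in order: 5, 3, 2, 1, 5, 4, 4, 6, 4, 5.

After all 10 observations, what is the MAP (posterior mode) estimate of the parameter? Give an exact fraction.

obs 1: x=5 → posterior Gamma(9, 14/3)
obs 2: x=3 → posterior Gamma(12, 17/3)
obs 3: x=2 → posterior Gamma(14, 20/3)
obs 4: x=1 → posterior Gamma(15, 23/3)
obs 5: x=5 → posterior Gamma(20, 26/3)
obs 6: x=4 → posterior Gamma(24, 29/3)
obs 7: x=4 → posterior Gamma(28, 32/3)
obs 8: x=6 → posterior Gamma(34, 35/3)
obs 9: x=4 → posterior Gamma(38, 38/3)
obs 10: x=5 → posterior Gamma(43, 41/3)

126/41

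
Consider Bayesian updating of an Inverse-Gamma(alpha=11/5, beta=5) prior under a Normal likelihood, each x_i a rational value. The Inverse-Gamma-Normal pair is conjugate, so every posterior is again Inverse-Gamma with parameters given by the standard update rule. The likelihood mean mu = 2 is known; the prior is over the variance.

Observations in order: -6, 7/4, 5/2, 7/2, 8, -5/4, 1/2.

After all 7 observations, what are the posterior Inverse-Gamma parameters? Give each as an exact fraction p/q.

obs 1: x=-6 → posterior Inverse-Gamma(27/10, 37)
obs 2: x=7/4 → posterior Inverse-Gamma(16/5, 1185/32)
obs 3: x=5/2 → posterior Inverse-Gamma(37/10, 1189/32)
obs 4: x=7/2 → posterior Inverse-Gamma(21/5, 1225/32)
obs 5: x=8 → posterior Inverse-Gamma(47/10, 1801/32)
obs 6: x=-5/4 → posterior Inverse-Gamma(26/5, 985/16)
obs 7: x=1/2 → posterior Inverse-Gamma(57/10, 1003/16)

alpha=57/10, beta=1003/16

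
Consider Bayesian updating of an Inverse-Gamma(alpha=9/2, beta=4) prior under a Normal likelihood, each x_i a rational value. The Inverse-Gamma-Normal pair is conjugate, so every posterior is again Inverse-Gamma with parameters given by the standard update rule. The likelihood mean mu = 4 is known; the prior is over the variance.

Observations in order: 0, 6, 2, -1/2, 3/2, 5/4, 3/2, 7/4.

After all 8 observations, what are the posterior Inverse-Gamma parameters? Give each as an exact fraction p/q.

alpha=17/2, beta=619/16

obs 1: x=0 → posterior Inverse-Gamma(5, 12)
obs 2: x=6 → posterior Inverse-Gamma(11/2, 14)
obs 3: x=2 → posterior Inverse-Gamma(6, 16)
obs 4: x=-1/2 → posterior Inverse-Gamma(13/2, 209/8)
obs 5: x=3/2 → posterior Inverse-Gamma(7, 117/4)
obs 6: x=5/4 → posterior Inverse-Gamma(15/2, 1057/32)
obs 7: x=3/2 → posterior Inverse-Gamma(8, 1157/32)
obs 8: x=7/4 → posterior Inverse-Gamma(17/2, 619/16)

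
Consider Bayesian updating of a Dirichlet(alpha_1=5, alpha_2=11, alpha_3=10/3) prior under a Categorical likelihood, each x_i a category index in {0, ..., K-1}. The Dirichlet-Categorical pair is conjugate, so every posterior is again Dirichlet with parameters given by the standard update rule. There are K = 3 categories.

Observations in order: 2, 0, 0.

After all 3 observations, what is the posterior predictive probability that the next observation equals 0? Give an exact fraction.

21/67

obs 1: x=2 → posterior Dirichlet(5, 11, 13/3)
obs 2: x=0 → posterior Dirichlet(6, 11, 13/3)
obs 3: x=0 → posterior Dirichlet(7, 11, 13/3)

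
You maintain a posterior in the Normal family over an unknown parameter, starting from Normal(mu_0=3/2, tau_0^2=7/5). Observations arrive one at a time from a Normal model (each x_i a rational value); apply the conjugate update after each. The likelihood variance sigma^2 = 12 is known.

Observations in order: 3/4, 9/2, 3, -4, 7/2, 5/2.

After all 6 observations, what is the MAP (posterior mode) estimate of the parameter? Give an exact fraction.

obs 1: x=3/4 → posterior Normal(381/268, 84/67)
obs 2: x=9/2 → posterior Normal(507/296, 42/37)
obs 3: x=3 → posterior Normal(197/108, 28/27)
obs 4: x=-4 → posterior Normal(479/352, 21/22)
obs 5: x=7/2 → posterior Normal(577/380, 84/95)
obs 6: x=5/2 → posterior Normal(647/408, 14/17)

647/408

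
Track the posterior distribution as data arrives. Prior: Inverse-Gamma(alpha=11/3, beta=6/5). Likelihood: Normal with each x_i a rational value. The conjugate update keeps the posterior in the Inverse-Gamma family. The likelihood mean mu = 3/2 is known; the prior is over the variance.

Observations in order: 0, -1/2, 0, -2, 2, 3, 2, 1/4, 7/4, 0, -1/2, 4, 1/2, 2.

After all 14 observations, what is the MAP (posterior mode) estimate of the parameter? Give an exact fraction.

obs 1: x=0 → posterior Inverse-Gamma(25/6, 93/40)
obs 2: x=-1/2 → posterior Inverse-Gamma(14/3, 173/40)
obs 3: x=0 → posterior Inverse-Gamma(31/6, 109/20)
obs 4: x=-2 → posterior Inverse-Gamma(17/3, 463/40)
obs 5: x=2 → posterior Inverse-Gamma(37/6, 117/10)
obs 6: x=3 → posterior Inverse-Gamma(20/3, 513/40)
obs 7: x=2 → posterior Inverse-Gamma(43/6, 259/20)
obs 8: x=1/4 → posterior Inverse-Gamma(23/3, 2197/160)
obs 9: x=7/4 → posterior Inverse-Gamma(49/6, 1101/80)
obs 10: x=0 → posterior Inverse-Gamma(26/3, 1191/80)
obs 11: x=-1/2 → posterior Inverse-Gamma(55/6, 1351/80)
obs 12: x=4 → posterior Inverse-Gamma(29/3, 1601/80)
obs 13: x=1/2 → posterior Inverse-Gamma(61/6, 1641/80)
obs 14: x=2 → posterior Inverse-Gamma(32/3, 1651/80)

4953/2800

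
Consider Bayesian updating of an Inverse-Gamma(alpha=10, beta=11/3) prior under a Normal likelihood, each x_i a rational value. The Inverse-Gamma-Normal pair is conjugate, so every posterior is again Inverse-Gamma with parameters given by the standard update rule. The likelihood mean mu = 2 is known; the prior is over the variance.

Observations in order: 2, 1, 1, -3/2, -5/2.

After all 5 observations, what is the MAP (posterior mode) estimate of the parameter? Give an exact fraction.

251/162

obs 1: x=2 → posterior Inverse-Gamma(21/2, 11/3)
obs 2: x=1 → posterior Inverse-Gamma(11, 25/6)
obs 3: x=1 → posterior Inverse-Gamma(23/2, 14/3)
obs 4: x=-3/2 → posterior Inverse-Gamma(12, 259/24)
obs 5: x=-5/2 → posterior Inverse-Gamma(25/2, 251/12)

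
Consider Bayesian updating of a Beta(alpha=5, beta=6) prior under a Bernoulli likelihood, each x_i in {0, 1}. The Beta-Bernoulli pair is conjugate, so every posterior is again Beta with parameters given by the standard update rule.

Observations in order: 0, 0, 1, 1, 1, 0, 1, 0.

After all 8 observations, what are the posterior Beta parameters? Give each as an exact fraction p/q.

alpha=9, beta=10

obs 1: x=0 → posterior Beta(5, 7)
obs 2: x=0 → posterior Beta(5, 8)
obs 3: x=1 → posterior Beta(6, 8)
obs 4: x=1 → posterior Beta(7, 8)
obs 5: x=1 → posterior Beta(8, 8)
obs 6: x=0 → posterior Beta(8, 9)
obs 7: x=1 → posterior Beta(9, 9)
obs 8: x=0 → posterior Beta(9, 10)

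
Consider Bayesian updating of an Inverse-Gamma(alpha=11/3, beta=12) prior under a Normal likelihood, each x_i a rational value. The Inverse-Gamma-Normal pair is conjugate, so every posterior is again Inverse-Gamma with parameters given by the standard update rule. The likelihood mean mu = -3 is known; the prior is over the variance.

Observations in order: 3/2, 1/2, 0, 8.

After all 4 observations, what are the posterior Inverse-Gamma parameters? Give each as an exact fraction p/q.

alpha=17/3, beta=373/4

obs 1: x=3/2 → posterior Inverse-Gamma(25/6, 177/8)
obs 2: x=1/2 → posterior Inverse-Gamma(14/3, 113/4)
obs 3: x=0 → posterior Inverse-Gamma(31/6, 131/4)
obs 4: x=8 → posterior Inverse-Gamma(17/3, 373/4)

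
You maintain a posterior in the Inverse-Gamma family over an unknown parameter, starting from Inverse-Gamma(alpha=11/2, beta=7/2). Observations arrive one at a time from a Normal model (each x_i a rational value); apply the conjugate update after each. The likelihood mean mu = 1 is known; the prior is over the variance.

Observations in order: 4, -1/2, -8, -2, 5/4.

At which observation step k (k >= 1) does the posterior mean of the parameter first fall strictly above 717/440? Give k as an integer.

k = 2

obs 1: x=4 → posterior Inverse-Gamma(6, 8)
obs 2: x=-1/2 → posterior Inverse-Gamma(13/2, 73/8)
obs 3: x=-8 → posterior Inverse-Gamma(7, 397/8)
obs 4: x=-2 → posterior Inverse-Gamma(15/2, 433/8)
obs 5: x=5/4 → posterior Inverse-Gamma(8, 1733/32)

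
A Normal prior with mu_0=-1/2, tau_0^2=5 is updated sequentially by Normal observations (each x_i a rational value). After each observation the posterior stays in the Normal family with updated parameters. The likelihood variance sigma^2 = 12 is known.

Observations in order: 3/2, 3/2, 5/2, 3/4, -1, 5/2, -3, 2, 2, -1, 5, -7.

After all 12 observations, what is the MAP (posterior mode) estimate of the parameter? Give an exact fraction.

91/288

obs 1: x=3/2 → posterior Normal(3/34, 60/17)
obs 2: x=3/2 → posterior Normal(9/22, 30/11)
obs 3: x=5/2 → posterior Normal(43/54, 20/9)
obs 4: x=3/4 → posterior Normal(101/128, 15/8)
obs 5: x=-1 → posterior Normal(81/148, 60/37)
obs 6: x=5/2 → posterior Normal(131/168, 10/7)
obs 7: x=-3 → posterior Normal(71/188, 60/47)
obs 8: x=2 → posterior Normal(111/208, 15/13)
obs 9: x=2 → posterior Normal(151/228, 20/19)
obs 10: x=-1 → posterior Normal(131/248, 30/31)
obs 11: x=5 → posterior Normal(231/268, 60/67)
obs 12: x=-7 → posterior Normal(91/288, 5/6)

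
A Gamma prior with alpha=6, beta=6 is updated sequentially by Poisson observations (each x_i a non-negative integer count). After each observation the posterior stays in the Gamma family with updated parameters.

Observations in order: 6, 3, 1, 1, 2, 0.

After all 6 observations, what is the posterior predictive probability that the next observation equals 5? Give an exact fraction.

obs 1: x=6 → posterior Gamma(12, 7)
obs 2: x=3 → posterior Gamma(15, 8)
obs 3: x=1 → posterior Gamma(16, 9)
obs 4: x=1 → posterior Gamma(17, 10)
obs 5: x=2 → posterior Gamma(19, 11)
obs 6: x=0 → posterior Gamma(19, 12)

10750182498822090865508352/542800770374370512771595361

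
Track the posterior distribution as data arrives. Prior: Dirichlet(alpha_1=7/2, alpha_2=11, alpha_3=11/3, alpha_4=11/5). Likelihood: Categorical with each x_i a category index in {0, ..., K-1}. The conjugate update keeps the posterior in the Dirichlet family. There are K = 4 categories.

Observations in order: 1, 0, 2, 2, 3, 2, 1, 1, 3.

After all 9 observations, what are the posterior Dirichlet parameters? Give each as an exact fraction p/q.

alpha_1=9/2, alpha_2=14, alpha_3=20/3, alpha_4=21/5

obs 1: x=1 → posterior Dirichlet(7/2, 12, 11/3, 11/5)
obs 2: x=0 → posterior Dirichlet(9/2, 12, 11/3, 11/5)
obs 3: x=2 → posterior Dirichlet(9/2, 12, 14/3, 11/5)
obs 4: x=2 → posterior Dirichlet(9/2, 12, 17/3, 11/5)
obs 5: x=3 → posterior Dirichlet(9/2, 12, 17/3, 16/5)
obs 6: x=2 → posterior Dirichlet(9/2, 12, 20/3, 16/5)
obs 7: x=1 → posterior Dirichlet(9/2, 13, 20/3, 16/5)
obs 8: x=1 → posterior Dirichlet(9/2, 14, 20/3, 16/5)
obs 9: x=3 → posterior Dirichlet(9/2, 14, 20/3, 21/5)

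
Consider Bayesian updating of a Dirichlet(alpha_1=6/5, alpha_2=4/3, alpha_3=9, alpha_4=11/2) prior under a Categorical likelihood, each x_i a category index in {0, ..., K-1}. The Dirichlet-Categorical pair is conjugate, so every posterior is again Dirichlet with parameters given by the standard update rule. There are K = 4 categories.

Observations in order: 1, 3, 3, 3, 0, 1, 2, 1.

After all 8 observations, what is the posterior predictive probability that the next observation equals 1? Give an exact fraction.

130/751

obs 1: x=1 → posterior Dirichlet(6/5, 7/3, 9, 11/2)
obs 2: x=3 → posterior Dirichlet(6/5, 7/3, 9, 13/2)
obs 3: x=3 → posterior Dirichlet(6/5, 7/3, 9, 15/2)
obs 4: x=3 → posterior Dirichlet(6/5, 7/3, 9, 17/2)
obs 5: x=0 → posterior Dirichlet(11/5, 7/3, 9, 17/2)
obs 6: x=1 → posterior Dirichlet(11/5, 10/3, 9, 17/2)
obs 7: x=2 → posterior Dirichlet(11/5, 10/3, 10, 17/2)
obs 8: x=1 → posterior Dirichlet(11/5, 13/3, 10, 17/2)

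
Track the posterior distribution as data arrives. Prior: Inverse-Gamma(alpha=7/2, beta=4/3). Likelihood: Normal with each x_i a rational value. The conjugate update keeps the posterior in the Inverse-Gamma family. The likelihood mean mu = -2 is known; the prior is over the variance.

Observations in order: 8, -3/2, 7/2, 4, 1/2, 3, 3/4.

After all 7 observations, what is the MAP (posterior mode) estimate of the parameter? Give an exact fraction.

9983/768

obs 1: x=8 → posterior Inverse-Gamma(4, 154/3)
obs 2: x=-3/2 → posterior Inverse-Gamma(9/2, 1235/24)
obs 3: x=7/2 → posterior Inverse-Gamma(5, 799/12)
obs 4: x=4 → posterior Inverse-Gamma(11/2, 1015/12)
obs 5: x=1/2 → posterior Inverse-Gamma(6, 2105/24)
obs 6: x=3 → posterior Inverse-Gamma(13/2, 2405/24)
obs 7: x=3/4 → posterior Inverse-Gamma(7, 9983/96)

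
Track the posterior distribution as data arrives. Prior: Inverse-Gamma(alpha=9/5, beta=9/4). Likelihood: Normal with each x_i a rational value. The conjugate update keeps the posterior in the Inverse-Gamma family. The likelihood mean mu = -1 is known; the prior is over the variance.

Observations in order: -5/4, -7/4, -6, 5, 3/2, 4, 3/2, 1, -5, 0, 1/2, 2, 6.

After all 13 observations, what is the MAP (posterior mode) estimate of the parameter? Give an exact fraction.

obs 1: x=-5/4 → posterior Inverse-Gamma(23/10, 73/32)
obs 2: x=-7/4 → posterior Inverse-Gamma(14/5, 41/16)
obs 3: x=-6 → posterior Inverse-Gamma(33/10, 241/16)
obs 4: x=5 → posterior Inverse-Gamma(19/5, 529/16)
obs 5: x=3/2 → posterior Inverse-Gamma(43/10, 579/16)
obs 6: x=4 → posterior Inverse-Gamma(24/5, 779/16)
obs 7: x=3/2 → posterior Inverse-Gamma(53/10, 829/16)
obs 8: x=1 → posterior Inverse-Gamma(29/5, 861/16)
obs 9: x=-5 → posterior Inverse-Gamma(63/10, 989/16)
obs 10: x=0 → posterior Inverse-Gamma(34/5, 997/16)
obs 11: x=1/2 → posterior Inverse-Gamma(73/10, 1015/16)
obs 12: x=2 → posterior Inverse-Gamma(39/5, 1087/16)
obs 13: x=6 → posterior Inverse-Gamma(83/10, 1479/16)

2465/248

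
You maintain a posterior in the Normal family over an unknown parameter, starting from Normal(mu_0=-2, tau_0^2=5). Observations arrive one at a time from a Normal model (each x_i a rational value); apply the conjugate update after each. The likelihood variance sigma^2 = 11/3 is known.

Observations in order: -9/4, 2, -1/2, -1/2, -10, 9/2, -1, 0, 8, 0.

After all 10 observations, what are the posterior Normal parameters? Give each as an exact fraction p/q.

mu_0=-73/644, tau_0^2=55/161

obs 1: x=-9/4 → posterior Normal(-223/104, 55/26)
obs 2: x=2 → posterior Normal(-103/164, 55/41)
obs 3: x=-1/2 → posterior Normal(-19/32, 55/56)
obs 4: x=-1/2 → posterior Normal(-163/284, 55/71)
obs 5: x=-10 → posterior Normal(-763/344, 55/86)
obs 6: x=9/2 → posterior Normal(-493/404, 55/101)
obs 7: x=-1 → posterior Normal(-553/464, 55/116)
obs 8: x=0 → posterior Normal(-553/524, 55/131)
obs 9: x=8 → posterior Normal(-1/8, 55/146)
obs 10: x=0 → posterior Normal(-73/644, 55/161)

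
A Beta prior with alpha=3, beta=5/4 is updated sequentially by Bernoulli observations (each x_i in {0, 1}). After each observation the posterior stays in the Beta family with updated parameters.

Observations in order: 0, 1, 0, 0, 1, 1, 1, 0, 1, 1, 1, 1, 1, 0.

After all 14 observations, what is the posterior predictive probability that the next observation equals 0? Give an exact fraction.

25/73

obs 1: x=0 → posterior Beta(3, 9/4)
obs 2: x=1 → posterior Beta(4, 9/4)
obs 3: x=0 → posterior Beta(4, 13/4)
obs 4: x=0 → posterior Beta(4, 17/4)
obs 5: x=1 → posterior Beta(5, 17/4)
obs 6: x=1 → posterior Beta(6, 17/4)
obs 7: x=1 → posterior Beta(7, 17/4)
obs 8: x=0 → posterior Beta(7, 21/4)
obs 9: x=1 → posterior Beta(8, 21/4)
obs 10: x=1 → posterior Beta(9, 21/4)
obs 11: x=1 → posterior Beta(10, 21/4)
obs 12: x=1 → posterior Beta(11, 21/4)
obs 13: x=1 → posterior Beta(12, 21/4)
obs 14: x=0 → posterior Beta(12, 25/4)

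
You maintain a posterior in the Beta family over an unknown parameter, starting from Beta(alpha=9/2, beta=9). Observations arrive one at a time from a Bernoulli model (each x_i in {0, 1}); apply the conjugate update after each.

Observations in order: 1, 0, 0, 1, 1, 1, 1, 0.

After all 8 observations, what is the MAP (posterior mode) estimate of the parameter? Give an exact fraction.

obs 1: x=1 → posterior Beta(11/2, 9)
obs 2: x=0 → posterior Beta(11/2, 10)
obs 3: x=0 → posterior Beta(11/2, 11)
obs 4: x=1 → posterior Beta(13/2, 11)
obs 5: x=1 → posterior Beta(15/2, 11)
obs 6: x=1 → posterior Beta(17/2, 11)
obs 7: x=1 → posterior Beta(19/2, 11)
obs 8: x=0 → posterior Beta(19/2, 12)

17/39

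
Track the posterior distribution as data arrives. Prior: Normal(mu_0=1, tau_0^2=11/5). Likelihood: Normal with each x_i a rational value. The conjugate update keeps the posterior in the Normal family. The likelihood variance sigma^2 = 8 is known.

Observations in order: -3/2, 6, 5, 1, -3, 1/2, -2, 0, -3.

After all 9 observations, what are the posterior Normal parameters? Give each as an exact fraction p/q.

mu_0=73/139, tau_0^2=88/139

obs 1: x=-3/2 → posterior Normal(47/102, 88/51)
obs 2: x=6 → posterior Normal(179/124, 44/31)
obs 3: x=5 → posterior Normal(289/146, 88/73)
obs 4: x=1 → posterior Normal(311/168, 22/21)
obs 5: x=-3 → posterior Normal(49/38, 88/95)
obs 6: x=1/2 → posterior Normal(64/53, 44/53)
obs 7: x=-2 → posterior Normal(106/117, 88/117)
obs 8: x=0 → posterior Normal(53/64, 11/16)
obs 9: x=-3 → posterior Normal(73/139, 88/139)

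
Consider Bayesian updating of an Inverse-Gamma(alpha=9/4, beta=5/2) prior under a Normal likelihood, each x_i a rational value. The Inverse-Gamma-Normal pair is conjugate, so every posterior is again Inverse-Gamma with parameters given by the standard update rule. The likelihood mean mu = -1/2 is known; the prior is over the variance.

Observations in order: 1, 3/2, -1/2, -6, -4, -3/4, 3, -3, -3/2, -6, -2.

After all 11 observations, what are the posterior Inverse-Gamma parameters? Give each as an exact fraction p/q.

alpha=31/4, beta=1693/32

obs 1: x=1 → posterior Inverse-Gamma(11/4, 29/8)
obs 2: x=3/2 → posterior Inverse-Gamma(13/4, 45/8)
obs 3: x=-1/2 → posterior Inverse-Gamma(15/4, 45/8)
obs 4: x=-6 → posterior Inverse-Gamma(17/4, 83/4)
obs 5: x=-4 → posterior Inverse-Gamma(19/4, 215/8)
obs 6: x=-3/4 → posterior Inverse-Gamma(21/4, 861/32)
obs 7: x=3 → posterior Inverse-Gamma(23/4, 1057/32)
obs 8: x=-3 → posterior Inverse-Gamma(25/4, 1157/32)
obs 9: x=-3/2 → posterior Inverse-Gamma(27/4, 1173/32)
obs 10: x=-6 → posterior Inverse-Gamma(29/4, 1657/32)
obs 11: x=-2 → posterior Inverse-Gamma(31/4, 1693/32)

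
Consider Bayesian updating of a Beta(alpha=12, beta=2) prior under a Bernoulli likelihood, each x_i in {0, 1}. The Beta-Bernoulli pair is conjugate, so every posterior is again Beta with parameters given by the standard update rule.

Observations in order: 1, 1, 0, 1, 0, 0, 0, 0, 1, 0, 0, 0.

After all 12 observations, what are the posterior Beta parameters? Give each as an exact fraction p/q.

obs 1: x=1 → posterior Beta(13, 2)
obs 2: x=1 → posterior Beta(14, 2)
obs 3: x=0 → posterior Beta(14, 3)
obs 4: x=1 → posterior Beta(15, 3)
obs 5: x=0 → posterior Beta(15, 4)
obs 6: x=0 → posterior Beta(15, 5)
obs 7: x=0 → posterior Beta(15, 6)
obs 8: x=0 → posterior Beta(15, 7)
obs 9: x=1 → posterior Beta(16, 7)
obs 10: x=0 → posterior Beta(16, 8)
obs 11: x=0 → posterior Beta(16, 9)
obs 12: x=0 → posterior Beta(16, 10)

alpha=16, beta=10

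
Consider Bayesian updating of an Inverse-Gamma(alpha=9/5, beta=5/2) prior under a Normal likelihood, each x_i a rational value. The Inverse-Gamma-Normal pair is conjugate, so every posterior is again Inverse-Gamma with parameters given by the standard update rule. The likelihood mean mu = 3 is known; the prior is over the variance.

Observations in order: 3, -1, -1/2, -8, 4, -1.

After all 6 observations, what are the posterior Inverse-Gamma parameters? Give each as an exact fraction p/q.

alpha=24/5, beta=685/8

obs 1: x=3 → posterior Inverse-Gamma(23/10, 5/2)
obs 2: x=-1 → posterior Inverse-Gamma(14/5, 21/2)
obs 3: x=-1/2 → posterior Inverse-Gamma(33/10, 133/8)
obs 4: x=-8 → posterior Inverse-Gamma(19/5, 617/8)
obs 5: x=4 → posterior Inverse-Gamma(43/10, 621/8)
obs 6: x=-1 → posterior Inverse-Gamma(24/5, 685/8)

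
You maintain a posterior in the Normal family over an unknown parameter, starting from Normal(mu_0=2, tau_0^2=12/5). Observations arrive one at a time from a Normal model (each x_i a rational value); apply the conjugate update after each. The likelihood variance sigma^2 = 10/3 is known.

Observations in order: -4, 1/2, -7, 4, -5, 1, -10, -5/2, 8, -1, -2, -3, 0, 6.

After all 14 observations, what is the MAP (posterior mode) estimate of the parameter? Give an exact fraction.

-220/277

obs 1: x=-4 → posterior Normal(-22/43, 60/43)
obs 2: x=1/2 → posterior Normal(-13/61, 60/61)
obs 3: x=-7 → posterior Normal(-139/79, 60/79)
obs 4: x=4 → posterior Normal(-67/97, 60/97)
obs 5: x=-5 → posterior Normal(-157/115, 12/23)
obs 6: x=1 → posterior Normal(-139/133, 60/133)
obs 7: x=-10 → posterior Normal(-319/151, 60/151)
obs 8: x=-5/2 → posterior Normal(-28/13, 60/169)
obs 9: x=8 → posterior Normal(-20/17, 60/187)
obs 10: x=-1 → posterior Normal(-238/205, 12/41)
obs 11: x=-2 → posterior Normal(-274/223, 60/223)
obs 12: x=-3 → posterior Normal(-328/241, 60/241)
obs 13: x=0 → posterior Normal(-328/259, 60/259)
obs 14: x=6 → posterior Normal(-220/277, 60/277)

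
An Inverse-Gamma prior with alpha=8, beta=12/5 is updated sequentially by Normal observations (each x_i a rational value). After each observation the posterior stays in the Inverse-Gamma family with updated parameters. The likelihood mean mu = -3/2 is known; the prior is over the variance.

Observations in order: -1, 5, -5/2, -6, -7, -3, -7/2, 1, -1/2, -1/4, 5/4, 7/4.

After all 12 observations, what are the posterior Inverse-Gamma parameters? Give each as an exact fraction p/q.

alpha=14, beta=10559/160

obs 1: x=-1 → posterior Inverse-Gamma(17/2, 101/40)
obs 2: x=5 → posterior Inverse-Gamma(9, 473/20)
obs 3: x=-5/2 → posterior Inverse-Gamma(19/2, 483/20)
obs 4: x=-6 → posterior Inverse-Gamma(10, 1371/40)
obs 5: x=-7 → posterior Inverse-Gamma(21/2, 247/5)
obs 6: x=-3 → posterior Inverse-Gamma(11, 2021/40)
obs 7: x=-7/2 → posterior Inverse-Gamma(23/2, 2101/40)
obs 8: x=1 → posterior Inverse-Gamma(12, 1113/20)
obs 9: x=-1/2 → posterior Inverse-Gamma(25/2, 1123/20)
obs 10: x=-1/4 → posterior Inverse-Gamma(13, 9109/160)
obs 11: x=5/4 → posterior Inverse-Gamma(27/2, 4857/80)
obs 12: x=7/4 → posterior Inverse-Gamma(14, 10559/160)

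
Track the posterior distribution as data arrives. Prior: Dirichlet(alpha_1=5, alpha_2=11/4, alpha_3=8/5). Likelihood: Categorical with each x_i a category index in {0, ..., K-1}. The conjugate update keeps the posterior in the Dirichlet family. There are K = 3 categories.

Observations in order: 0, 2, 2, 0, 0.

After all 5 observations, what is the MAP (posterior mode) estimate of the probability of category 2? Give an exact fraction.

obs 1: x=0 → posterior Dirichlet(6, 11/4, 8/5)
obs 2: x=2 → posterior Dirichlet(6, 11/4, 13/5)
obs 3: x=2 → posterior Dirichlet(6, 11/4, 18/5)
obs 4: x=0 → posterior Dirichlet(7, 11/4, 18/5)
obs 5: x=0 → posterior Dirichlet(8, 11/4, 18/5)

52/227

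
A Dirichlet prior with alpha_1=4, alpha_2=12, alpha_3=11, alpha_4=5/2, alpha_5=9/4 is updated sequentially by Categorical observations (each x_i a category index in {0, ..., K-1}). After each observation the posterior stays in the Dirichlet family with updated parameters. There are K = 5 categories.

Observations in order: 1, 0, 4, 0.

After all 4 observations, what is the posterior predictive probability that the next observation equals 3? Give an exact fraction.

10/143

obs 1: x=1 → posterior Dirichlet(4, 13, 11, 5/2, 9/4)
obs 2: x=0 → posterior Dirichlet(5, 13, 11, 5/2, 9/4)
obs 3: x=4 → posterior Dirichlet(5, 13, 11, 5/2, 13/4)
obs 4: x=0 → posterior Dirichlet(6, 13, 11, 5/2, 13/4)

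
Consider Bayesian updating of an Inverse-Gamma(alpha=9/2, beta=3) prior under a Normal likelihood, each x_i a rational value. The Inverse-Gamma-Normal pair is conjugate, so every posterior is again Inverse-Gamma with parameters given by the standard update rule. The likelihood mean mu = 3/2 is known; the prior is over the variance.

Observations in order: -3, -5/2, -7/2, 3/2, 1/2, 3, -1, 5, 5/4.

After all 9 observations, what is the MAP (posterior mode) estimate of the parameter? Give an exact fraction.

285/64

obs 1: x=-3 → posterior Inverse-Gamma(5, 105/8)
obs 2: x=-5/2 → posterior Inverse-Gamma(11/2, 169/8)
obs 3: x=-7/2 → posterior Inverse-Gamma(6, 269/8)
obs 4: x=3/2 → posterior Inverse-Gamma(13/2, 269/8)
obs 5: x=1/2 → posterior Inverse-Gamma(7, 273/8)
obs 6: x=3 → posterior Inverse-Gamma(15/2, 141/4)
obs 7: x=-1 → posterior Inverse-Gamma(8, 307/8)
obs 8: x=5 → posterior Inverse-Gamma(17/2, 89/2)
obs 9: x=5/4 → posterior Inverse-Gamma(9, 1425/32)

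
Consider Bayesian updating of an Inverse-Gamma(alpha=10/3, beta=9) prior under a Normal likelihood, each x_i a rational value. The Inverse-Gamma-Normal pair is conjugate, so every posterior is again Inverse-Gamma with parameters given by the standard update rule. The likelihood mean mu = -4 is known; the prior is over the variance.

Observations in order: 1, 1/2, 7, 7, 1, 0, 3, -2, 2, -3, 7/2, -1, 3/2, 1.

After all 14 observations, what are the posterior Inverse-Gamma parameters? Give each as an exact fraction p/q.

obs 1: x=1 → posterior Inverse-Gamma(23/6, 43/2)
obs 2: x=1/2 → posterior Inverse-Gamma(13/3, 253/8)
obs 3: x=7 → posterior Inverse-Gamma(29/6, 737/8)
obs 4: x=7 → posterior Inverse-Gamma(16/3, 1221/8)
obs 5: x=1 → posterior Inverse-Gamma(35/6, 1321/8)
obs 6: x=0 → posterior Inverse-Gamma(19/3, 1385/8)
obs 7: x=3 → posterior Inverse-Gamma(41/6, 1581/8)
obs 8: x=-2 → posterior Inverse-Gamma(22/3, 1597/8)
obs 9: x=2 → posterior Inverse-Gamma(47/6, 1741/8)
obs 10: x=-3 → posterior Inverse-Gamma(25/3, 1745/8)
obs 11: x=7/2 → posterior Inverse-Gamma(53/6, 985/4)
obs 12: x=-1 → posterior Inverse-Gamma(28/3, 1003/4)
obs 13: x=3/2 → posterior Inverse-Gamma(59/6, 2127/8)
obs 14: x=1 → posterior Inverse-Gamma(31/3, 2227/8)

alpha=31/3, beta=2227/8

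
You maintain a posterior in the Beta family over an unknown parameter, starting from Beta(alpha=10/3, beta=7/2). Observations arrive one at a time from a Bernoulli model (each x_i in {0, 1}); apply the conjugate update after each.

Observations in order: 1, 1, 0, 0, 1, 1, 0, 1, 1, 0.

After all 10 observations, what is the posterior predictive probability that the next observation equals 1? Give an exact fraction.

56/101

obs 1: x=1 → posterior Beta(13/3, 7/2)
obs 2: x=1 → posterior Beta(16/3, 7/2)
obs 3: x=0 → posterior Beta(16/3, 9/2)
obs 4: x=0 → posterior Beta(16/3, 11/2)
obs 5: x=1 → posterior Beta(19/3, 11/2)
obs 6: x=1 → posterior Beta(22/3, 11/2)
obs 7: x=0 → posterior Beta(22/3, 13/2)
obs 8: x=1 → posterior Beta(25/3, 13/2)
obs 9: x=1 → posterior Beta(28/3, 13/2)
obs 10: x=0 → posterior Beta(28/3, 15/2)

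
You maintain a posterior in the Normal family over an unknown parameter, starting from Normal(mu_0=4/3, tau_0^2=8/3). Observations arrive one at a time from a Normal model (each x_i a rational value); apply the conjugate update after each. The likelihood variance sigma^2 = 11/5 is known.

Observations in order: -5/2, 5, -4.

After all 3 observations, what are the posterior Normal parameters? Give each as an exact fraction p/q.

obs 1: x=-5/2 → posterior Normal(-56/73, 88/73)
obs 2: x=5 → posterior Normal(144/113, 88/113)
obs 3: x=-4 → posterior Normal(-16/153, 88/153)

mu_0=-16/153, tau_0^2=88/153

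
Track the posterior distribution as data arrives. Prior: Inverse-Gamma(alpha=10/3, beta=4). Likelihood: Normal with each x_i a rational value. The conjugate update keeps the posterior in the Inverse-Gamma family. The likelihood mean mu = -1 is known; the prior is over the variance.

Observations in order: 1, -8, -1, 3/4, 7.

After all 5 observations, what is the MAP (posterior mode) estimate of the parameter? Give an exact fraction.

obs 1: x=1 → posterior Inverse-Gamma(23/6, 6)
obs 2: x=-8 → posterior Inverse-Gamma(13/3, 61/2)
obs 3: x=-1 → posterior Inverse-Gamma(29/6, 61/2)
obs 4: x=3/4 → posterior Inverse-Gamma(16/3, 1025/32)
obs 5: x=7 → posterior Inverse-Gamma(35/6, 2049/32)

6147/656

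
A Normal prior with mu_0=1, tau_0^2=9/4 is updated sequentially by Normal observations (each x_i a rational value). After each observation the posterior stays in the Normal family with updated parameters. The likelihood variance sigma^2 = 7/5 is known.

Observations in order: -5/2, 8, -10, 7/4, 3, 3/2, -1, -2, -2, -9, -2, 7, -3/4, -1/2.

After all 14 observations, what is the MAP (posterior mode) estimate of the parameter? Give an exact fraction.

-709/1316

obs 1: x=-5/2 → posterior Normal(-169/146, 63/73)
obs 2: x=8 → posterior Normal(551/236, 63/118)
obs 3: x=-10 → posterior Normal(-349/326, 63/163)
obs 4: x=7/4 → posterior Normal(-383/832, 63/208)
obs 5: x=3 → posterior Normal(157/1012, 63/253)
obs 6: x=3/2 → posterior Normal(427/1192, 63/298)
obs 7: x=-1 → posterior Normal(247/1372, 9/49)
obs 8: x=-2 → posterior Normal(-113/1552, 63/388)
obs 9: x=-2 → posterior Normal(-473/1732, 63/433)
obs 10: x=-9 → posterior Normal(-2093/1912, 63/478)
obs 11: x=-2 → posterior Normal(-2453/2092, 63/523)
obs 12: x=7 → posterior Normal(-1193/2272, 63/568)
obs 13: x=-3/4 → posterior Normal(-332/613, 63/613)
obs 14: x=-1/2 → posterior Normal(-709/1316, 9/94)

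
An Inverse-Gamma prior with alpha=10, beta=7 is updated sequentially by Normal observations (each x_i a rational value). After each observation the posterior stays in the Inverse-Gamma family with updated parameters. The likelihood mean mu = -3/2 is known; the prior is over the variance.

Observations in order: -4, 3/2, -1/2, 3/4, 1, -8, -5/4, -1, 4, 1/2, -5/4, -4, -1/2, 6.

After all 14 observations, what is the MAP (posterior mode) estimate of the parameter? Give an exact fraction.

2911/576

obs 1: x=-4 → posterior Inverse-Gamma(21/2, 81/8)
obs 2: x=3/2 → posterior Inverse-Gamma(11, 117/8)
obs 3: x=-1/2 → posterior Inverse-Gamma(23/2, 121/8)
obs 4: x=3/4 → posterior Inverse-Gamma(12, 565/32)
obs 5: x=1 → posterior Inverse-Gamma(25/2, 665/32)
obs 6: x=-8 → posterior Inverse-Gamma(13, 1341/32)
obs 7: x=-5/4 → posterior Inverse-Gamma(27/2, 671/16)
obs 8: x=-1 → posterior Inverse-Gamma(14, 673/16)
obs 9: x=4 → posterior Inverse-Gamma(29/2, 915/16)
obs 10: x=1/2 → posterior Inverse-Gamma(15, 947/16)
obs 11: x=-5/4 → posterior Inverse-Gamma(31/2, 1895/32)
obs 12: x=-4 → posterior Inverse-Gamma(16, 1995/32)
obs 13: x=-1/2 → posterior Inverse-Gamma(33/2, 2011/32)
obs 14: x=6 → posterior Inverse-Gamma(17, 2911/32)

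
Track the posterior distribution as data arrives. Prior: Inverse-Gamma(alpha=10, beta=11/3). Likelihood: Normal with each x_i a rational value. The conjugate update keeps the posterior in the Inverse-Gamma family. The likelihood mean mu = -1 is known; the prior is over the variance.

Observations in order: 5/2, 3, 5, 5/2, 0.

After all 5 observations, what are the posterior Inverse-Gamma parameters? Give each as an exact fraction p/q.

alpha=25/2, beta=509/12

obs 1: x=5/2 → posterior Inverse-Gamma(21/2, 235/24)
obs 2: x=3 → posterior Inverse-Gamma(11, 427/24)
obs 3: x=5 → posterior Inverse-Gamma(23/2, 859/24)
obs 4: x=5/2 → posterior Inverse-Gamma(12, 503/12)
obs 5: x=0 → posterior Inverse-Gamma(25/2, 509/12)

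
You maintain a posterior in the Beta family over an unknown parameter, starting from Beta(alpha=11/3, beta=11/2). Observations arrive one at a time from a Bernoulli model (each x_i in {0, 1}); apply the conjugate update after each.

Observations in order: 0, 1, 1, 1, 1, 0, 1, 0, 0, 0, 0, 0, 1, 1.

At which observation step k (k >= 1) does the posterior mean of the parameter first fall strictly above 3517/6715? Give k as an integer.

obs 1: x=0 → posterior Beta(11/3, 13/2)
obs 2: x=1 → posterior Beta(14/3, 13/2)
obs 3: x=1 → posterior Beta(17/3, 13/2)
obs 4: x=1 → posterior Beta(20/3, 13/2)
obs 5: x=1 → posterior Beta(23/3, 13/2)
obs 6: x=0 → posterior Beta(23/3, 15/2)
obs 7: x=1 → posterior Beta(26/3, 15/2)
obs 8: x=0 → posterior Beta(26/3, 17/2)
obs 9: x=0 → posterior Beta(26/3, 19/2)
obs 10: x=0 → posterior Beta(26/3, 21/2)
obs 11: x=0 → posterior Beta(26/3, 23/2)
obs 12: x=0 → posterior Beta(26/3, 25/2)
obs 13: x=1 → posterior Beta(29/3, 25/2)
obs 14: x=1 → posterior Beta(32/3, 25/2)

k = 5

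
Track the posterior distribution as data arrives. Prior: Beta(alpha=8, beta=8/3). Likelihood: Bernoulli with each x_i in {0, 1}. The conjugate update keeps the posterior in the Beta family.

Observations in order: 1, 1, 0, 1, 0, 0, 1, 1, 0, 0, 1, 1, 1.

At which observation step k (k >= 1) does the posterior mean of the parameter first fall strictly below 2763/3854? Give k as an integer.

k = 5

obs 1: x=1 → posterior Beta(9, 8/3)
obs 2: x=1 → posterior Beta(10, 8/3)
obs 3: x=0 → posterior Beta(10, 11/3)
obs 4: x=1 → posterior Beta(11, 11/3)
obs 5: x=0 → posterior Beta(11, 14/3)
obs 6: x=0 → posterior Beta(11, 17/3)
obs 7: x=1 → posterior Beta(12, 17/3)
obs 8: x=1 → posterior Beta(13, 17/3)
obs 9: x=0 → posterior Beta(13, 20/3)
obs 10: x=0 → posterior Beta(13, 23/3)
obs 11: x=1 → posterior Beta(14, 23/3)
obs 12: x=1 → posterior Beta(15, 23/3)
obs 13: x=1 → posterior Beta(16, 23/3)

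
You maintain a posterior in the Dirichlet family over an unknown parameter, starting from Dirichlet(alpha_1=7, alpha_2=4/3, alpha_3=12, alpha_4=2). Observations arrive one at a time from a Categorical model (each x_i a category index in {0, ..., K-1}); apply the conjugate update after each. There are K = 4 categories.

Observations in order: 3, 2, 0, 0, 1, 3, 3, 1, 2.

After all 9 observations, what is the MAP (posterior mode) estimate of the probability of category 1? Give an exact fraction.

obs 1: x=3 → posterior Dirichlet(7, 4/3, 12, 3)
obs 2: x=2 → posterior Dirichlet(7, 4/3, 13, 3)
obs 3: x=0 → posterior Dirichlet(8, 4/3, 13, 3)
obs 4: x=0 → posterior Dirichlet(9, 4/3, 13, 3)
obs 5: x=1 → posterior Dirichlet(9, 7/3, 13, 3)
obs 6: x=3 → posterior Dirichlet(9, 7/3, 13, 4)
obs 7: x=3 → posterior Dirichlet(9, 7/3, 13, 5)
obs 8: x=1 → posterior Dirichlet(9, 10/3, 13, 5)
obs 9: x=2 → posterior Dirichlet(9, 10/3, 14, 5)

7/82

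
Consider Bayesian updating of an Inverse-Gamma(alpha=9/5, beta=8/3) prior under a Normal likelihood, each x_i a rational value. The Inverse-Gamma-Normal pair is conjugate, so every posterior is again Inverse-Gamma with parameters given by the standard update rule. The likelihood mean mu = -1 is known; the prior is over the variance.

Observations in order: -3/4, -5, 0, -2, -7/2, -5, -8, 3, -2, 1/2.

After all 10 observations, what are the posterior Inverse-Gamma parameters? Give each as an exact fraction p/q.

alpha=34/5, beta=5467/96

obs 1: x=-3/4 → posterior Inverse-Gamma(23/10, 259/96)
obs 2: x=-5 → posterior Inverse-Gamma(14/5, 1027/96)
obs 3: x=0 → posterior Inverse-Gamma(33/10, 1075/96)
obs 4: x=-2 → posterior Inverse-Gamma(19/5, 1123/96)
obs 5: x=-7/2 → posterior Inverse-Gamma(43/10, 1423/96)
obs 6: x=-5 → posterior Inverse-Gamma(24/5, 2191/96)
obs 7: x=-8 → posterior Inverse-Gamma(53/10, 4543/96)
obs 8: x=3 → posterior Inverse-Gamma(29/5, 5311/96)
obs 9: x=-2 → posterior Inverse-Gamma(63/10, 5359/96)
obs 10: x=1/2 → posterior Inverse-Gamma(34/5, 5467/96)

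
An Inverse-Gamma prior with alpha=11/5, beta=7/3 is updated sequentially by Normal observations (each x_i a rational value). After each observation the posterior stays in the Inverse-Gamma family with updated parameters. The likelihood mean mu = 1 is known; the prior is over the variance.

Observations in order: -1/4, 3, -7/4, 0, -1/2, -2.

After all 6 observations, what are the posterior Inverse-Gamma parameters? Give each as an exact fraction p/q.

alpha=26/5, beta=721/48

obs 1: x=-1/4 → posterior Inverse-Gamma(27/10, 299/96)
obs 2: x=3 → posterior Inverse-Gamma(16/5, 491/96)
obs 3: x=-7/4 → posterior Inverse-Gamma(37/10, 427/48)
obs 4: x=0 → posterior Inverse-Gamma(21/5, 451/48)
obs 5: x=-1/2 → posterior Inverse-Gamma(47/10, 505/48)
obs 6: x=-2 → posterior Inverse-Gamma(26/5, 721/48)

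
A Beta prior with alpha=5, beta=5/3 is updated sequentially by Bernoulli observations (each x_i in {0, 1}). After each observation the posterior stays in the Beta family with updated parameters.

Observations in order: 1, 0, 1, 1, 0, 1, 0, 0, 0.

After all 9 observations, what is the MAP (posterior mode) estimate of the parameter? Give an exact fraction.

24/41

obs 1: x=1 → posterior Beta(6, 5/3)
obs 2: x=0 → posterior Beta(6, 8/3)
obs 3: x=1 → posterior Beta(7, 8/3)
obs 4: x=1 → posterior Beta(8, 8/3)
obs 5: x=0 → posterior Beta(8, 11/3)
obs 6: x=1 → posterior Beta(9, 11/3)
obs 7: x=0 → posterior Beta(9, 14/3)
obs 8: x=0 → posterior Beta(9, 17/3)
obs 9: x=0 → posterior Beta(9, 20/3)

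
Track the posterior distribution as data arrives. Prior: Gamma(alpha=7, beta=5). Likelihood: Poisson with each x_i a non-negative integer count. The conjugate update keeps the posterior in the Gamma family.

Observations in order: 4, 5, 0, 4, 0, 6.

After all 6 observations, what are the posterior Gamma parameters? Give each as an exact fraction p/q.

obs 1: x=4 → posterior Gamma(11, 6)
obs 2: x=5 → posterior Gamma(16, 7)
obs 3: x=0 → posterior Gamma(16, 8)
obs 4: x=4 → posterior Gamma(20, 9)
obs 5: x=0 → posterior Gamma(20, 10)
obs 6: x=6 → posterior Gamma(26, 11)

alpha=26, beta=11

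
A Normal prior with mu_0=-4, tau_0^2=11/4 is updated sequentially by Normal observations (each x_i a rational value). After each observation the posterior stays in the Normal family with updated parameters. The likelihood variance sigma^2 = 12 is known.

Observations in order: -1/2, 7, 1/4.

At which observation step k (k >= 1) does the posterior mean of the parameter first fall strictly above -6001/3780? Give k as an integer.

k = 3

obs 1: x=-1/2 → posterior Normal(-395/118, 132/59)
obs 2: x=7 → posterior Normal(-241/140, 66/35)
obs 3: x=1/4 → posterior Normal(-157/108, 44/27)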